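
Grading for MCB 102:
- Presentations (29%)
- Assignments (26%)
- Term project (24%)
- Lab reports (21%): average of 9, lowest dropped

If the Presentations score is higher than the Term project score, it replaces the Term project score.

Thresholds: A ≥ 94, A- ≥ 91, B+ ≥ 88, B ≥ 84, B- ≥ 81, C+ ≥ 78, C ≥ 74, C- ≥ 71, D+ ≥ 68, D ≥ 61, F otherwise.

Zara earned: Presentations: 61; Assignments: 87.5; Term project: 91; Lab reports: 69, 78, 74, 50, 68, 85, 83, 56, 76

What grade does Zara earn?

Lab reports: drop 50 → average of remaining 8 = 589/8 = 73.625
Presentations (61) ≤ Term project (91), so Term project stays at 91.
Weighted total:
  Presentations 61 × 0.29 = 17.69
  Assignments 87.5 × 0.26 = 22.75
  Term project 91 × 0.24 = 21.84
  Lab reports 73.625 × 0.21 = 15.46125
Sum = 77.74125
77.74125 is ≥ 74 and < 78 → C

C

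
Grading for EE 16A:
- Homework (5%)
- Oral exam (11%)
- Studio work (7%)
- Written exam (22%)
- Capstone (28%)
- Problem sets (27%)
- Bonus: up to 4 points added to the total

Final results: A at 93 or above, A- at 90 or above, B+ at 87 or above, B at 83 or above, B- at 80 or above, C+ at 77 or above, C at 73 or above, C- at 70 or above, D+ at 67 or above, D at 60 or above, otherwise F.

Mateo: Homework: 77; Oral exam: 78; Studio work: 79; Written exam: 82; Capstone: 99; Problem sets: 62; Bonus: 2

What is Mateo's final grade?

Weighted total:
  Homework 77 × 0.05 = 3.85
  Oral exam 78 × 0.11 = 8.58
  Studio work 79 × 0.07 = 5.53
  Written exam 82 × 0.22 = 18.04
  Capstone 99 × 0.28 = 27.72
  Problem sets 62 × 0.27 = 16.74
Sum = 80.46
Bonus: 80.46 + 2 = 82.46
82.46 is ≥ 80 and < 83 → B-

B-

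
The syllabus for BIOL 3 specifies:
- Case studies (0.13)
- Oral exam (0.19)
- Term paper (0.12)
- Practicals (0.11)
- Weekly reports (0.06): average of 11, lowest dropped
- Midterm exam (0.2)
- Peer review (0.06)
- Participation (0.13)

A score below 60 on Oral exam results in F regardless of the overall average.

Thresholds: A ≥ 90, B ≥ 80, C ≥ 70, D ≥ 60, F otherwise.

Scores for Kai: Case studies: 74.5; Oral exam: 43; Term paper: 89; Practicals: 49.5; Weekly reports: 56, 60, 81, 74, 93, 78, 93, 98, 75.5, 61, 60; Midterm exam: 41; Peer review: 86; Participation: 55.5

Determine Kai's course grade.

F

Weekly reports: drop 56 → average of remaining 10 = 773.5/10 = 77.35
Oral exam score 43 < 60: minimum not met.
Weighted total:
  Case studies 74.5 × 0.13 = 9.685
  Oral exam 43 × 0.19 = 8.17
  Term paper 89 × 0.12 = 10.68
  Practicals 49.5 × 0.11 = 5.445
  Weekly reports 77.35 × 0.06 = 4.641
  Midterm exam 41 × 0.2 = 8.2
  Peer review 86 × 0.06 = 5.16
  Participation 55.5 × 0.13 = 7.215
Sum = 59.196
Because the Oral exam minimum was not met, the result is F.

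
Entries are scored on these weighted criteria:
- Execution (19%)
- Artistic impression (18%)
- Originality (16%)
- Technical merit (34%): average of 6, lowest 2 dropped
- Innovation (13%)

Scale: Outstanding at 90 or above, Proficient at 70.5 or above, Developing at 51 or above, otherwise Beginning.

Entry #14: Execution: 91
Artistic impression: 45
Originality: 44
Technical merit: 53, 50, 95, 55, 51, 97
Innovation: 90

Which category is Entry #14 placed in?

Technical merit: drop 50, 51 → average of remaining 4 = 300/4 = 75
Weighted total:
  Execution 91 × 0.19 = 17.29
  Artistic impression 45 × 0.18 = 8.1
  Originality 44 × 0.16 = 7.04
  Technical merit 75 × 0.34 = 25.5
  Innovation 90 × 0.13 = 11.7
Sum = 69.63
69.63 is ≥ 51 and < 70.5 → Developing

Developing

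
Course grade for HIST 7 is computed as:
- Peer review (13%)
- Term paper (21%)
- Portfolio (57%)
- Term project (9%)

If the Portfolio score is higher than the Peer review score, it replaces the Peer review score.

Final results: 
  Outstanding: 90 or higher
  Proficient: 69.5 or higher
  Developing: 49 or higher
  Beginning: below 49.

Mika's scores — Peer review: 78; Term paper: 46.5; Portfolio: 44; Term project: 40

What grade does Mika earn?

Portfolio (44) ≤ Peer review (78), so Peer review stays at 78.
Weighted total:
  Peer review 78 × 0.13 = 10.14
  Term paper 46.5 × 0.21 = 9.765
  Portfolio 44 × 0.57 = 25.08
  Term project 40 × 0.09 = 3.6
Sum = 48.585
48.585 < 49 → Beginning

Beginning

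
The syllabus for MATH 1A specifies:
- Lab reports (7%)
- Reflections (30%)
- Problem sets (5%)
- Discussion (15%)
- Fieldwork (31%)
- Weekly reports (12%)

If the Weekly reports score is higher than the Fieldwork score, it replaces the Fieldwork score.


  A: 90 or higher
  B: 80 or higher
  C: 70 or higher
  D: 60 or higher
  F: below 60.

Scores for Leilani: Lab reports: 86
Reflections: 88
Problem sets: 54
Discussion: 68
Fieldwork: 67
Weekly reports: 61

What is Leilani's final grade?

Weekly reports (61) ≤ Fieldwork (67), so Fieldwork stays at 67.
Weighted total:
  Lab reports 86 × 0.07 = 6.02
  Reflections 88 × 0.3 = 26.4
  Problem sets 54 × 0.05 = 2.7
  Discussion 68 × 0.15 = 10.2
  Fieldwork 67 × 0.31 = 20.77
  Weekly reports 61 × 0.12 = 7.32
Sum = 73.41
73.41 is ≥ 70 and < 80 → C

C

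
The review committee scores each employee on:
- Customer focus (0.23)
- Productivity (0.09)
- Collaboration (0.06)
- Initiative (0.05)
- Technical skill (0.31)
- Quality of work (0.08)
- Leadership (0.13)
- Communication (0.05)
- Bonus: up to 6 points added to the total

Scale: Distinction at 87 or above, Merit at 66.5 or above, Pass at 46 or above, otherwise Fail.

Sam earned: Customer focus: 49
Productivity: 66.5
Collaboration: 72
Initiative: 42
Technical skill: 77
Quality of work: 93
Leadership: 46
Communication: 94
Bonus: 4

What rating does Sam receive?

Merit

Weighted total:
  Customer focus 49 × 0.23 = 11.27
  Productivity 66.5 × 0.09 = 5.985
  Collaboration 72 × 0.06 = 4.32
  Initiative 42 × 0.05 = 2.1
  Technical skill 77 × 0.31 = 23.87
  Quality of work 93 × 0.08 = 7.44
  Leadership 46 × 0.13 = 5.98
  Communication 94 × 0.05 = 4.7
Sum = 65.665
Bonus: 65.665 + 4 = 69.665
69.665 is ≥ 66.5 and < 87 → Merit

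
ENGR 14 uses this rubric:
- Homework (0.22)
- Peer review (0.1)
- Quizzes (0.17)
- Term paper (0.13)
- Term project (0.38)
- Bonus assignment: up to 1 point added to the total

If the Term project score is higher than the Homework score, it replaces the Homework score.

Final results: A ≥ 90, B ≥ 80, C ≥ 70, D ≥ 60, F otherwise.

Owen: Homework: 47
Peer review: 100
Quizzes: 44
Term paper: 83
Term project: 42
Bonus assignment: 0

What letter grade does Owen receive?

Term project (42) ≤ Homework (47), so Homework stays at 47.
Weighted total:
  Homework 47 × 0.22 = 10.34
  Peer review 100 × 0.1 = 10
  Quizzes 44 × 0.17 = 7.48
  Term paper 83 × 0.13 = 10.79
  Term project 42 × 0.38 = 15.96
Sum = 54.57
Bonus assignment: 54.57 + 0 = 54.57
54.57 < 60 → F

F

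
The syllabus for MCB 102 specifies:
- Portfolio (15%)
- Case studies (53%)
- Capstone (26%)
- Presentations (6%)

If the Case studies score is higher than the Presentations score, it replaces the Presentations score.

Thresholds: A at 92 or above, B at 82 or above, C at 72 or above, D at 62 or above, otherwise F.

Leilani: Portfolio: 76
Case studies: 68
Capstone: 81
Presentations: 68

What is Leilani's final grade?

Case studies (68) ≤ Presentations (68), so Presentations stays at 68.
Weighted total:
  Portfolio 76 × 0.15 = 11.4
  Case studies 68 × 0.53 = 36.04
  Capstone 81 × 0.26 = 21.06
  Presentations 68 × 0.06 = 4.08
Sum = 72.58
72.58 is ≥ 72 and < 82 → C

C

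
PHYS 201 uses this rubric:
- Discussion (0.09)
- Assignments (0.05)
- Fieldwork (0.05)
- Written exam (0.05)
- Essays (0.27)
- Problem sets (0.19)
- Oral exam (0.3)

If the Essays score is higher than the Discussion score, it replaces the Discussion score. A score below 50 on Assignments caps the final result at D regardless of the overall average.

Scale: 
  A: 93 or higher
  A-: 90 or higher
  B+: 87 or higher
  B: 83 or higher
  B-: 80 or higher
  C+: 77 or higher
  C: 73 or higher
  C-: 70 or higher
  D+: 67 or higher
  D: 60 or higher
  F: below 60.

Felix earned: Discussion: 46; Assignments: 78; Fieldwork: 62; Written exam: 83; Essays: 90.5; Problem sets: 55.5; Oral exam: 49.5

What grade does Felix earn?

Essays (90.5) > Discussion (46), so Discussion counts as 90.5.
Assignments score 78 ≥ 50: minimum met.
Weighted total:
  Discussion 90.5 × 0.09 = 8.145
  Assignments 78 × 0.05 = 3.9
  Fieldwork 62 × 0.05 = 3.1
  Written exam 83 × 0.05 = 4.15
  Essays 90.5 × 0.27 = 24.435
  Problem sets 55.5 × 0.19 = 10.545
  Oral exam 49.5 × 0.3 = 14.85
Sum = 69.125
69.125 is ≥ 67 and < 70 → D+

D+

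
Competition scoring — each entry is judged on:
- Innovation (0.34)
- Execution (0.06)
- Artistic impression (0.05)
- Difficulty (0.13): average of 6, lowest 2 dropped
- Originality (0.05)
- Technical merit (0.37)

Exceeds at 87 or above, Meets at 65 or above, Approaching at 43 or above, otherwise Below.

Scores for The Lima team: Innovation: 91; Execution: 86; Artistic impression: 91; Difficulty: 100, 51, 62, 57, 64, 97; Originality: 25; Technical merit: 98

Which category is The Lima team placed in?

Exceeds

Difficulty: drop 51, 57 → average of remaining 4 = 323/4 = 80.75
Weighted total:
  Innovation 91 × 0.34 = 30.94
  Execution 86 × 0.06 = 5.16
  Artistic impression 91 × 0.05 = 4.55
  Difficulty 80.75 × 0.13 = 10.4975
  Originality 25 × 0.05 = 1.25
  Technical merit 98 × 0.37 = 36.26
Sum = 88.6575
88.6575 ≥ 87 → Exceeds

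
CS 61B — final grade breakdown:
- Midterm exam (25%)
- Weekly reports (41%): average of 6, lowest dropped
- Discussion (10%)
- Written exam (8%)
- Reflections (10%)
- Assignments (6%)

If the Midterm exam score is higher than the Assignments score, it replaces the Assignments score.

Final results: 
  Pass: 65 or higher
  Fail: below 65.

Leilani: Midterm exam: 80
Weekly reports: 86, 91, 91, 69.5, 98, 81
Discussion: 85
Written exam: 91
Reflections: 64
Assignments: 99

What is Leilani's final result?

Weekly reports: drop 69.5 → average of remaining 5 = 447/5 = 89.4
Midterm exam (80) ≤ Assignments (99), so Assignments stays at 99.
Weighted total:
  Midterm exam 80 × 0.25 = 20
  Weekly reports 89.4 × 0.41 = 36.654
  Discussion 85 × 0.1 = 8.5
  Written exam 91 × 0.08 = 7.28
  Reflections 64 × 0.1 = 6.4
  Assignments 99 × 0.06 = 5.94
Sum = 84.774
84.774 ≥ 65 → Pass

Pass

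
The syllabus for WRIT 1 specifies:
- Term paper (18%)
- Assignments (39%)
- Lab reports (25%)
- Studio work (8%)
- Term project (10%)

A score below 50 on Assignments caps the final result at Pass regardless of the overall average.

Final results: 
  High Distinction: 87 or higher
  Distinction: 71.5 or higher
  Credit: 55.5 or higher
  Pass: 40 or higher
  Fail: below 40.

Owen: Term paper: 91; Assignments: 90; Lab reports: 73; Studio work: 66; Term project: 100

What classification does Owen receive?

Distinction

Assignments score 90 ≥ 50: minimum met.
Weighted total:
  Term paper 91 × 0.18 = 16.38
  Assignments 90 × 0.39 = 35.1
  Lab reports 73 × 0.25 = 18.25
  Studio work 66 × 0.08 = 5.28
  Term project 100 × 0.1 = 10
Sum = 85.01
85.01 is ≥ 71.5 and < 87 → Distinction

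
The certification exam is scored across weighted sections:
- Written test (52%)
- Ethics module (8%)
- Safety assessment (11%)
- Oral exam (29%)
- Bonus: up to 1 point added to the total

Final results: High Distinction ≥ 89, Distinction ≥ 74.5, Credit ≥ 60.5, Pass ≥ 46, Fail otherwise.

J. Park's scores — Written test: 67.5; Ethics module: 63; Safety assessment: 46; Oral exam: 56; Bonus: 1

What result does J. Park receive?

Weighted total:
  Written test 67.5 × 0.52 = 35.1
  Ethics module 63 × 0.08 = 5.04
  Safety assessment 46 × 0.11 = 5.06
  Oral exam 56 × 0.29 = 16.24
Sum = 61.44
Bonus: 61.44 + 1 = 62.44
62.44 is ≥ 60.5 and < 74.5 → Credit

Credit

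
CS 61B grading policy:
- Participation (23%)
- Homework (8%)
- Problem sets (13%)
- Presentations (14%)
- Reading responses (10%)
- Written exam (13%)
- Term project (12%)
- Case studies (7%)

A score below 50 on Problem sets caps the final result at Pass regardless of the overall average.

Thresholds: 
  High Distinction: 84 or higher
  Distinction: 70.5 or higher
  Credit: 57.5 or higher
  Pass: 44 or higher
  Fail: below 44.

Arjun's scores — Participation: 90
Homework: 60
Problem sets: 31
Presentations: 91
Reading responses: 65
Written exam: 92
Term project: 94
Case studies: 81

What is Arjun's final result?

Problem sets score 31 < 50: minimum not met.
Weighted total:
  Participation 90 × 0.23 = 20.7
  Homework 60 × 0.08 = 4.8
  Problem sets 31 × 0.13 = 4.03
  Presentations 91 × 0.14 = 12.74
  Reading responses 65 × 0.1 = 6.5
  Written exam 92 × 0.13 = 11.96
  Term project 94 × 0.12 = 11.28
  Case studies 81 × 0.07 = 5.67
Sum = 77.68
77.68 would be Distinction; cap at Pass applies → Pass.

Pass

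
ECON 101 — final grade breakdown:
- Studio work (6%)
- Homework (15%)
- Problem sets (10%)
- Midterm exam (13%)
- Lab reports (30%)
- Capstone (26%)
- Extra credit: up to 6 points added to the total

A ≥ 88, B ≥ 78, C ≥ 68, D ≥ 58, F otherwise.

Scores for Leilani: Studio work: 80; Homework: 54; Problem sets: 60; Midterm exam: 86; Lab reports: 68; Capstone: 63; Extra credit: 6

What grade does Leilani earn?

C

Weighted total:
  Studio work 80 × 0.06 = 4.8
  Homework 54 × 0.15 = 8.1
  Problem sets 60 × 0.1 = 6
  Midterm exam 86 × 0.13 = 11.18
  Lab reports 68 × 0.3 = 20.4
  Capstone 63 × 0.26 = 16.38
Sum = 66.86
Extra credit: 66.86 + 6 = 72.86
72.86 is ≥ 68 and < 78 → C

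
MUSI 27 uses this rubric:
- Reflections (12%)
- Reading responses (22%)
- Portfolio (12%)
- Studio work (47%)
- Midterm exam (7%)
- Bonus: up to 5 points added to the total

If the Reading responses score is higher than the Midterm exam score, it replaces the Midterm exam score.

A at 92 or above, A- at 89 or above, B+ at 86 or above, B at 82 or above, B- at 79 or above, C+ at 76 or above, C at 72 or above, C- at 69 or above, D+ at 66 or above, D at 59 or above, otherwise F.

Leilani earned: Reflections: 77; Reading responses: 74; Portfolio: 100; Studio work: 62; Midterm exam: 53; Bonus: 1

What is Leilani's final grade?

Reading responses (74) > Midterm exam (53), so Midterm exam counts as 74.
Weighted total:
  Reflections 77 × 0.12 = 9.24
  Reading responses 74 × 0.22 = 16.28
  Portfolio 100 × 0.12 = 12
  Studio work 62 × 0.47 = 29.14
  Midterm exam 74 × 0.07 = 5.18
Sum = 71.84
Bonus: 71.84 + 1 = 72.84
72.84 is ≥ 72 and < 76 → C

C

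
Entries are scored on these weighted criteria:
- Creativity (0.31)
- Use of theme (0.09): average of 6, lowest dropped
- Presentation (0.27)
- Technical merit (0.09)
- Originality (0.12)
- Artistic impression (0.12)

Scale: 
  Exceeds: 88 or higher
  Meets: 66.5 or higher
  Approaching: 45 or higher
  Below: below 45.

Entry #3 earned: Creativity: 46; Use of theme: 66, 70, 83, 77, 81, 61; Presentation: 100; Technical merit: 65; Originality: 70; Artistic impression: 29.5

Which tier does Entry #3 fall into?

Use of theme: drop 61 → average of remaining 5 = 377/5 = 75.4
Weighted total:
  Creativity 46 × 0.31 = 14.26
  Use of theme 75.4 × 0.09 = 6.786
  Presentation 100 × 0.27 = 27
  Technical merit 65 × 0.09 = 5.85
  Originality 70 × 0.12 = 8.4
  Artistic impression 29.5 × 0.12 = 3.54
Sum = 65.836
65.836 is ≥ 45 and < 66.5 → Approaching

Approaching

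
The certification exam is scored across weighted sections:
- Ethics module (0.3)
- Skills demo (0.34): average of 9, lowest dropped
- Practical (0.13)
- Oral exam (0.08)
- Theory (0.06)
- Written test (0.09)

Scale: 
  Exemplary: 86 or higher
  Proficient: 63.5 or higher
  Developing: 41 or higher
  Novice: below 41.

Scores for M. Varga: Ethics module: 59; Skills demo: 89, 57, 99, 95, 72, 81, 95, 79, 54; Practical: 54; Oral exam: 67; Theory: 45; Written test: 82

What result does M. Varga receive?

Skills demo: drop 54 → average of remaining 8 = 667/8 = 83.375
Weighted total:
  Ethics module 59 × 0.3 = 17.7
  Skills demo 83.375 × 0.34 = 28.3475
  Practical 54 × 0.13 = 7.02
  Oral exam 67 × 0.08 = 5.36
  Theory 45 × 0.06 = 2.7
  Written test 82 × 0.09 = 7.38
Sum = 68.5075
68.5075 is ≥ 63.5 and < 86 → Proficient

Proficient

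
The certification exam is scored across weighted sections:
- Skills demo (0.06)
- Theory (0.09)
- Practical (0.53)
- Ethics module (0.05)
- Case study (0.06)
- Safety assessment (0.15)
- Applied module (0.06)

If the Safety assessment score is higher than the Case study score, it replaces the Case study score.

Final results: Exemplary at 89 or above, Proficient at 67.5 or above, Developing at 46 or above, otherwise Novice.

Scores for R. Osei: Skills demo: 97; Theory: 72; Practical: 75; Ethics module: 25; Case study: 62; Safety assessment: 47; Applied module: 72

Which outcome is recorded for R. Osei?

Proficient

Safety assessment (47) ≤ Case study (62), so Case study stays at 62.
Weighted total:
  Skills demo 97 × 0.06 = 5.82
  Theory 72 × 0.09 = 6.48
  Practical 75 × 0.53 = 39.75
  Ethics module 25 × 0.05 = 1.25
  Case study 62 × 0.06 = 3.72
  Safety assessment 47 × 0.15 = 7.05
  Applied module 72 × 0.06 = 4.32
Sum = 68.39
68.39 is ≥ 67.5 and < 89 → Proficient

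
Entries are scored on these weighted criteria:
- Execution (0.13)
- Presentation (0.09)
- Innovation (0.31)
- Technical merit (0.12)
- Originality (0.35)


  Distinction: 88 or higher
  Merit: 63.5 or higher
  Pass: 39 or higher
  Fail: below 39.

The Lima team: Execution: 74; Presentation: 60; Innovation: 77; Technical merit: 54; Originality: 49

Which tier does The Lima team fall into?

Weighted total:
  Execution 74 × 0.13 = 9.62
  Presentation 60 × 0.09 = 5.4
  Innovation 77 × 0.31 = 23.87
  Technical merit 54 × 0.12 = 6.48
  Originality 49 × 0.35 = 17.15
Sum = 62.52
62.52 is ≥ 39 and < 63.5 → Pass

Pass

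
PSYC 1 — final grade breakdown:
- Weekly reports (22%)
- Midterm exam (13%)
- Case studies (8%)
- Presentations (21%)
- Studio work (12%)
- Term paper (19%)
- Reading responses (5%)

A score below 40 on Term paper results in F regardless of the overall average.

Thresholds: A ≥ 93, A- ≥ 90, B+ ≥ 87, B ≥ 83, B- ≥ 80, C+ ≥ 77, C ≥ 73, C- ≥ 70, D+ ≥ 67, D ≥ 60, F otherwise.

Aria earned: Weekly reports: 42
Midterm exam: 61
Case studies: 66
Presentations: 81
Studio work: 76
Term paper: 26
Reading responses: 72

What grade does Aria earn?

Term paper score 26 < 40: minimum not met.
Weighted total:
  Weekly reports 42 × 0.22 = 9.24
  Midterm exam 61 × 0.13 = 7.93
  Case studies 66 × 0.08 = 5.28
  Presentations 81 × 0.21 = 17.01
  Studio work 76 × 0.12 = 9.12
  Term paper 26 × 0.19 = 4.94
  Reading responses 72 × 0.05 = 3.6
Sum = 57.12
Because the Term paper minimum was not met, the result is F.

F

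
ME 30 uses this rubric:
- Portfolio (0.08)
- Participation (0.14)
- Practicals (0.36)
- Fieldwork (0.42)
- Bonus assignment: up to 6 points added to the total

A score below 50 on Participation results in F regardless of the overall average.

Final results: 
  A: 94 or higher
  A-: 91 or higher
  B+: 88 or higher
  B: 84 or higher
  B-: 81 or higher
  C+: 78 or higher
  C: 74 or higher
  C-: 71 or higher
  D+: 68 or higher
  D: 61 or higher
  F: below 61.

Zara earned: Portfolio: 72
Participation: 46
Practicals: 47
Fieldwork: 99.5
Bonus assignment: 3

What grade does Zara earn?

Participation score 46 < 50: minimum not met.
Weighted total:
  Portfolio 72 × 0.08 = 5.76
  Participation 46 × 0.14 = 6.44
  Practicals 47 × 0.36 = 16.92
  Fieldwork 99.5 × 0.42 = 41.79
Sum = 70.91
Bonus assignment: 70.91 + 3 = 73.91
Because the Participation minimum was not met, the result is F.

F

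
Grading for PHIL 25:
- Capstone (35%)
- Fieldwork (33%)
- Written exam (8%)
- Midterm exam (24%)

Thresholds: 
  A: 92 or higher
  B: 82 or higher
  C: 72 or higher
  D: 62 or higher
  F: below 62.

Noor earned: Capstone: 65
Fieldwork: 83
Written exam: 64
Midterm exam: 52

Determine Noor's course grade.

Weighted total:
  Capstone 65 × 0.35 = 22.75
  Fieldwork 83 × 0.33 = 27.39
  Written exam 64 × 0.08 = 5.12
  Midterm exam 52 × 0.24 = 12.48
Sum = 67.74
67.74 is ≥ 62 and < 72 → D

D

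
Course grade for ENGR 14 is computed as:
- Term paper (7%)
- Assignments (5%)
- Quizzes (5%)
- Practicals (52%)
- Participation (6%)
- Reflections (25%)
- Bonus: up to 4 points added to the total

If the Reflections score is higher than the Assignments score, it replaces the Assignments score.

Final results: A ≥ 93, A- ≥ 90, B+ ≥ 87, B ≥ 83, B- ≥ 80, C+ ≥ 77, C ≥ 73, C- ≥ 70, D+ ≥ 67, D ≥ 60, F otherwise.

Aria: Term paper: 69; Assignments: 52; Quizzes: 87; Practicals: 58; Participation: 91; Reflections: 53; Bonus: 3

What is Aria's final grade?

D

Reflections (53) > Assignments (52), so Assignments counts as 53.
Weighted total:
  Term paper 69 × 0.07 = 4.83
  Assignments 53 × 0.05 = 2.65
  Quizzes 87 × 0.05 = 4.35
  Practicals 58 × 0.52 = 30.16
  Participation 91 × 0.06 = 5.46
  Reflections 53 × 0.25 = 13.25
Sum = 60.7
Bonus: 60.7 + 3 = 63.7
63.7 is ≥ 60 and < 67 → D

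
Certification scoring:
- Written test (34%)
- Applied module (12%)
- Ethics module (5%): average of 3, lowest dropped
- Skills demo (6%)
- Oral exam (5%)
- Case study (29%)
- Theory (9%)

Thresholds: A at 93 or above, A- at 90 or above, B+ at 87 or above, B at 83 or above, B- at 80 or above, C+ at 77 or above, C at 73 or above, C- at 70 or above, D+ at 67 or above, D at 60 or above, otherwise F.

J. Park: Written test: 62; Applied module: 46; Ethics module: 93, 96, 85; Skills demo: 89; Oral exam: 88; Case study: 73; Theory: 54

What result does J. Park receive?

D+

Ethics module: drop 85 → average of remaining 2 = 189/2 = 94.5
Weighted total:
  Written test 62 × 0.34 = 21.08
  Applied module 46 × 0.12 = 5.52
  Ethics module 94.5 × 0.05 = 4.725
  Skills demo 89 × 0.06 = 5.34
  Oral exam 88 × 0.05 = 4.4
  Case study 73 × 0.29 = 21.17
  Theory 54 × 0.09 = 4.86
Sum = 67.095
67.095 is ≥ 67 and < 70 → D+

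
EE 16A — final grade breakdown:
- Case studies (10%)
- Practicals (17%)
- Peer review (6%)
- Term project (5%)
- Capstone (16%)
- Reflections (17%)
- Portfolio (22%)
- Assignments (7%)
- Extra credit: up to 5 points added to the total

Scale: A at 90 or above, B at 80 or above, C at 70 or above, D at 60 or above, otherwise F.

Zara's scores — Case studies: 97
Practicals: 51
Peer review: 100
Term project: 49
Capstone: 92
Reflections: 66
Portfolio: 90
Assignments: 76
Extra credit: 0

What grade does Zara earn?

C

Weighted total:
  Case studies 97 × 0.1 = 9.7
  Practicals 51 × 0.17 = 8.67
  Peer review 100 × 0.06 = 6
  Term project 49 × 0.05 = 2.45
  Capstone 92 × 0.16 = 14.72
  Reflections 66 × 0.17 = 11.22
  Portfolio 90 × 0.22 = 19.8
  Assignments 76 × 0.07 = 5.32
Sum = 77.88
Extra credit: 77.88 + 0 = 77.88
77.88 is ≥ 70 and < 80 → C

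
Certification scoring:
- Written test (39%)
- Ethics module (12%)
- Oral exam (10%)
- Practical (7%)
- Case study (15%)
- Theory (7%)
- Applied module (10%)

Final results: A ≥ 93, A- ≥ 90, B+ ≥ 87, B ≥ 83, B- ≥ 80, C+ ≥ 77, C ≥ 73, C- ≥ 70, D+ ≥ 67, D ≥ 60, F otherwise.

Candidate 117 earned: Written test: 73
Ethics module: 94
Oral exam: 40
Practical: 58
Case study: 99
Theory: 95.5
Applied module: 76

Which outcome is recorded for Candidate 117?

C

Weighted total:
  Written test 73 × 0.39 = 28.47
  Ethics module 94 × 0.12 = 11.28
  Oral exam 40 × 0.1 = 4
  Practical 58 × 0.07 = 4.06
  Case study 99 × 0.15 = 14.85
  Theory 95.5 × 0.07 = 6.685
  Applied module 76 × 0.1 = 7.6
Sum = 76.945
76.945 is ≥ 73 and < 77 → C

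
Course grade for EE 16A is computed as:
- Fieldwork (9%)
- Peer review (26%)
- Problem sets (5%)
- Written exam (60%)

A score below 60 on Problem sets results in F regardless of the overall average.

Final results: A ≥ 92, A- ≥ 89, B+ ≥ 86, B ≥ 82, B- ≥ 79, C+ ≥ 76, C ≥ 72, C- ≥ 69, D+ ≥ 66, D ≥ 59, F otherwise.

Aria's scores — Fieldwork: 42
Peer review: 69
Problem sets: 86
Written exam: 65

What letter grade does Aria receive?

Problem sets score 86 ≥ 60: minimum met.
Weighted total:
  Fieldwork 42 × 0.09 = 3.78
  Peer review 69 × 0.26 = 17.94
  Problem sets 86 × 0.05 = 4.3
  Written exam 65 × 0.6 = 39
Sum = 65.02
65.02 is ≥ 59 and < 66 → D

D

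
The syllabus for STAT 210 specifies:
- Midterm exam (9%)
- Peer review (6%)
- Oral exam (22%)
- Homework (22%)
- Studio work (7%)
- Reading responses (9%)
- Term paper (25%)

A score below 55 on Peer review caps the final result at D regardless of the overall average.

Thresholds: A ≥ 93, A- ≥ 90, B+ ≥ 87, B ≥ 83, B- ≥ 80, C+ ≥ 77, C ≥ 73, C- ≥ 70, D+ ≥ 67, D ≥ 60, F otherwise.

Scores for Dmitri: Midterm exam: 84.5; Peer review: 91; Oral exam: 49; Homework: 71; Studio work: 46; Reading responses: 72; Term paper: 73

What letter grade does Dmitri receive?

D+

Peer review score 91 ≥ 55: minimum met.
Weighted total:
  Midterm exam 84.5 × 0.09 = 7.605
  Peer review 91 × 0.06 = 5.46
  Oral exam 49 × 0.22 = 10.78
  Homework 71 × 0.22 = 15.62
  Studio work 46 × 0.07 = 3.22
  Reading responses 72 × 0.09 = 6.48
  Term paper 73 × 0.25 = 18.25
Sum = 67.415
67.415 is ≥ 67 and < 70 → D+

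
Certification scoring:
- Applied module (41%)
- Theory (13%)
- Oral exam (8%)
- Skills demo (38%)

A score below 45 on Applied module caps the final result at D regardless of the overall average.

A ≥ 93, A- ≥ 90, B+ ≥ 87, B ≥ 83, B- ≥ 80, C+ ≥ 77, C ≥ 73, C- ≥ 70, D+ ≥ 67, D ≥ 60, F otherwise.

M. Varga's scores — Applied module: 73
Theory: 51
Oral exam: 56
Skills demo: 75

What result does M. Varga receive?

D+

Applied module score 73 ≥ 45: minimum met.
Weighted total:
  Applied module 73 × 0.41 = 29.93
  Theory 51 × 0.13 = 6.63
  Oral exam 56 × 0.08 = 4.48
  Skills demo 75 × 0.38 = 28.5
Sum = 69.54
69.54 is ≥ 67 and < 70 → D+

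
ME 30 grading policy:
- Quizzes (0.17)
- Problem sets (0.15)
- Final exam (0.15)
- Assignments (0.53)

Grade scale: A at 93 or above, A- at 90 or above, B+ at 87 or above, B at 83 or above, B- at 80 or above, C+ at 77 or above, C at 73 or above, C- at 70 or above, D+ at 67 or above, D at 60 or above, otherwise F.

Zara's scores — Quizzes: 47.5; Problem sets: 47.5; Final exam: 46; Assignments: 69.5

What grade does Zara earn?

F

Weighted total:
  Quizzes 47.5 × 0.17 = 8.075
  Problem sets 47.5 × 0.15 = 7.125
  Final exam 46 × 0.15 = 6.9
  Assignments 69.5 × 0.53 = 36.835
Sum = 58.935
58.935 < 60 → F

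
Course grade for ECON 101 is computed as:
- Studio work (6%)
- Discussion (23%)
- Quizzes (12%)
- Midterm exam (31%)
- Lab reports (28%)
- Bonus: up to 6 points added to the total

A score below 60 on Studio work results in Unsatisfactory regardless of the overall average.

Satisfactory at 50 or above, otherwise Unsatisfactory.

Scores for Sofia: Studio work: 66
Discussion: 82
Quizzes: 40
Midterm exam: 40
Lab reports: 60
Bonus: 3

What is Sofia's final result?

Satisfactory

Studio work score 66 ≥ 60: minimum met.
Weighted total:
  Studio work 66 × 0.06 = 3.96
  Discussion 82 × 0.23 = 18.86
  Quizzes 40 × 0.12 = 4.8
  Midterm exam 40 × 0.31 = 12.4
  Lab reports 60 × 0.28 = 16.8
Sum = 56.82
Bonus: 56.82 + 3 = 59.82
59.82 ≥ 50 → Satisfactory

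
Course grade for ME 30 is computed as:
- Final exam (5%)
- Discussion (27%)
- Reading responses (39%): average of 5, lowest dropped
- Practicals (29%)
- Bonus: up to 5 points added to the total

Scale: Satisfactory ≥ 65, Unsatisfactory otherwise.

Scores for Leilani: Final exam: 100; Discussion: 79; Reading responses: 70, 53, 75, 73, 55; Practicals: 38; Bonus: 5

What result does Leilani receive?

Reading responses: drop 53 → average of remaining 4 = 273/4 = 68.25
Weighted total:
  Final exam 100 × 0.05 = 5
  Discussion 79 × 0.27 = 21.33
  Reading responses 68.25 × 0.39 = 26.6175
  Practicals 38 × 0.29 = 11.02
Sum = 63.9675
Bonus: 63.9675 + 5 = 68.9675
68.9675 ≥ 65 → Satisfactory

Satisfactory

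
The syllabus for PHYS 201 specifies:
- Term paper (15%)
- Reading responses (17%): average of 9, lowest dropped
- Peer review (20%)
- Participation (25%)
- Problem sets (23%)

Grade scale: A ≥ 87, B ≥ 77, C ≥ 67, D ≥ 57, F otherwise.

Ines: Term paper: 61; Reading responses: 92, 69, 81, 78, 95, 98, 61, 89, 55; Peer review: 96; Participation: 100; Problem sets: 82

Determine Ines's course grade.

Reading responses: drop 55 → average of remaining 8 = 663/8 = 82.875
Weighted total:
  Term paper 61 × 0.15 = 9.15
  Reading responses 82.875 × 0.17 = 14.08875
  Peer review 96 × 0.2 = 19.2
  Participation 100 × 0.25 = 25
  Problem sets 82 × 0.23 = 18.86
Sum = 86.29875
86.29875 is ≥ 77 and < 87 → B

B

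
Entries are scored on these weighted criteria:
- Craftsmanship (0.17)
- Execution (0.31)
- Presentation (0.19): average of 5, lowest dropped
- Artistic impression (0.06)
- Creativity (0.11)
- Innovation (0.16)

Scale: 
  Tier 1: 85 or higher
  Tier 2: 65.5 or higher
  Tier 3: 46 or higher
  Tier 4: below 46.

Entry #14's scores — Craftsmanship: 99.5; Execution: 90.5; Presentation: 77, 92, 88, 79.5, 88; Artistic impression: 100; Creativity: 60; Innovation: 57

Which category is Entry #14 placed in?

Presentation: drop 77 → average of remaining 4 = 347.5/4 = 86.875
Weighted total:
  Craftsmanship 99.5 × 0.17 = 16.915
  Execution 90.5 × 0.31 = 28.055
  Presentation 86.875 × 0.19 = 16.50625
  Artistic impression 100 × 0.06 = 6
  Creativity 60 × 0.11 = 6.6
  Innovation 57 × 0.16 = 9.12
Sum = 83.19625
83.19625 is ≥ 65.5 and < 85 → Tier 2

Tier 2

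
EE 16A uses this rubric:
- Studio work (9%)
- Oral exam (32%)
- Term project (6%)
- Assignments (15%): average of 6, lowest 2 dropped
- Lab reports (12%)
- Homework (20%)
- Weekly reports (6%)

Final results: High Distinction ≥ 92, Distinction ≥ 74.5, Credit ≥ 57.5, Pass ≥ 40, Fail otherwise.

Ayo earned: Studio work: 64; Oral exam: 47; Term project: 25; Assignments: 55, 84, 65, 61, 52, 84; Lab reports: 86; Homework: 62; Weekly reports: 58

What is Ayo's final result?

Credit

Assignments: drop 52, 55 → average of remaining 4 = 294/4 = 73.5
Weighted total:
  Studio work 64 × 0.09 = 5.76
  Oral exam 47 × 0.32 = 15.04
  Term project 25 × 0.06 = 1.5
  Assignments 73.5 × 0.15 = 11.025
  Lab reports 86 × 0.12 = 10.32
  Homework 62 × 0.2 = 12.4
  Weekly reports 58 × 0.06 = 3.48
Sum = 59.525
59.525 is ≥ 57.5 and < 74.5 → Credit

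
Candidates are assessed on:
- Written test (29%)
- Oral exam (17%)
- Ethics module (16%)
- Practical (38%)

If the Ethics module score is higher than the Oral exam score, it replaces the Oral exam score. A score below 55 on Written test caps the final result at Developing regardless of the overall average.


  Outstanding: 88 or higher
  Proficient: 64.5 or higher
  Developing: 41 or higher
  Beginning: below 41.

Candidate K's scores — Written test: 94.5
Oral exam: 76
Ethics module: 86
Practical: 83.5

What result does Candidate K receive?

Proficient

Ethics module (86) > Oral exam (76), so Oral exam counts as 86.
Written test score 94.5 ≥ 55: minimum met.
Weighted total:
  Written test 94.5 × 0.29 = 27.405
  Oral exam 86 × 0.17 = 14.62
  Ethics module 86 × 0.16 = 13.76
  Practical 83.5 × 0.38 = 31.73
Sum = 87.515
87.515 is ≥ 64.5 and < 88 → Proficient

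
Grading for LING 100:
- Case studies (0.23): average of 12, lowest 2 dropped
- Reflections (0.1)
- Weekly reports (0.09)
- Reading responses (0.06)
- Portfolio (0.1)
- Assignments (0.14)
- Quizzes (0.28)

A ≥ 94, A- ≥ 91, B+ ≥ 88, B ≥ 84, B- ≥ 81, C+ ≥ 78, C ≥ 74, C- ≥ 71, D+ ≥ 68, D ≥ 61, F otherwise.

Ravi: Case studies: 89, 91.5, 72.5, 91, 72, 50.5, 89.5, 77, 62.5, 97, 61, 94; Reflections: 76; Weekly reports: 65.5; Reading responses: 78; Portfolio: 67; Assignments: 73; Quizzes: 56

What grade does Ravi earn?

D+

Case studies: drop 50.5, 61 → average of remaining 10 = 836/10 = 83.6
Weighted total:
  Case studies 83.6 × 0.23 = 19.228
  Reflections 76 × 0.1 = 7.6
  Weekly reports 65.5 × 0.09 = 5.895
  Reading responses 78 × 0.06 = 4.68
  Portfolio 67 × 0.1 = 6.7
  Assignments 73 × 0.14 = 10.22
  Quizzes 56 × 0.28 = 15.68
Sum = 70.003
70.003 is ≥ 68 and < 71 → D+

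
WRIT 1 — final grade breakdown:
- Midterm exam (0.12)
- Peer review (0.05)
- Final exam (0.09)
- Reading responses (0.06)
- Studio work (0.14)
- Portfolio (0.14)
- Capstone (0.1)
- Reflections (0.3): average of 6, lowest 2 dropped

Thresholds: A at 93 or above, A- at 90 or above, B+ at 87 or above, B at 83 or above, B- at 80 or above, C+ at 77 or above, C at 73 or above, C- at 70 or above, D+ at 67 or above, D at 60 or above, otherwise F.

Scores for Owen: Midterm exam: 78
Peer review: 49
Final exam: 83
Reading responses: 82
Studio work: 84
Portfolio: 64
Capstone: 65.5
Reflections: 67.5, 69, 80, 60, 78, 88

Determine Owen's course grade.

Reflections: drop 60, 67.5 → average of remaining 4 = 315/4 = 78.75
Weighted total:
  Midterm exam 78 × 0.12 = 9.36
  Peer review 49 × 0.05 = 2.45
  Final exam 83 × 0.09 = 7.47
  Reading responses 82 × 0.06 = 4.92
  Studio work 84 × 0.14 = 11.76
  Portfolio 64 × 0.14 = 8.96
  Capstone 65.5 × 0.1 = 6.55
  Reflections 78.75 × 0.3 = 23.625
Sum = 75.095
75.095 is ≥ 73 and < 77 → C

C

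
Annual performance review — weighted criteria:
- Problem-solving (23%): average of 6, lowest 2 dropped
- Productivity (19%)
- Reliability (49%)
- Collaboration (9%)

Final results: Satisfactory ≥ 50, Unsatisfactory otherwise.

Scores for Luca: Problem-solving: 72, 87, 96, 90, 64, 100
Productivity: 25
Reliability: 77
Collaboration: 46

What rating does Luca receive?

Satisfactory

Problem-solving: drop 64, 72 → average of remaining 4 = 373/4 = 93.25
Weighted total:
  Problem-solving 93.25 × 0.23 = 21.4475
  Productivity 25 × 0.19 = 4.75
  Reliability 77 × 0.49 = 37.73
  Collaboration 46 × 0.09 = 4.14
Sum = 68.0675
68.0675 ≥ 50 → Satisfactory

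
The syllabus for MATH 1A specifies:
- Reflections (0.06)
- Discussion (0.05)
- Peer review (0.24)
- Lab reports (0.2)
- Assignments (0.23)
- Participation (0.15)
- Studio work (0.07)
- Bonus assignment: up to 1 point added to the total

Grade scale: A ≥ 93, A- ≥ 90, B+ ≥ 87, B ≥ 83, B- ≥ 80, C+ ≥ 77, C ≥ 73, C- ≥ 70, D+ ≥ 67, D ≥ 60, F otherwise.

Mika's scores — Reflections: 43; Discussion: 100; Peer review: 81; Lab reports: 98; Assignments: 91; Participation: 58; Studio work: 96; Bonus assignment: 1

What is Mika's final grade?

Weighted total:
  Reflections 43 × 0.06 = 2.58
  Discussion 100 × 0.05 = 5
  Peer review 81 × 0.24 = 19.44
  Lab reports 98 × 0.2 = 19.6
  Assignments 91 × 0.23 = 20.93
  Participation 58 × 0.15 = 8.7
  Studio work 96 × 0.07 = 6.72
Sum = 82.97
Bonus assignment: 82.97 + 1 = 83.97
83.97 is ≥ 83 and < 87 → B

B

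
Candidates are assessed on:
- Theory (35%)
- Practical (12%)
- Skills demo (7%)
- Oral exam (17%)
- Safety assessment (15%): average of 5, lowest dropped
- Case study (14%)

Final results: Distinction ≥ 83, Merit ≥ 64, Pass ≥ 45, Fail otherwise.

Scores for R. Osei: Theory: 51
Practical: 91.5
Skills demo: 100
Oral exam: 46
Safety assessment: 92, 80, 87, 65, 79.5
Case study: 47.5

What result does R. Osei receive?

Safety assessment: drop 65 → average of remaining 4 = 338.5/4 = 84.625
Weighted total:
  Theory 51 × 0.35 = 17.85
  Practical 91.5 × 0.12 = 10.98
  Skills demo 100 × 0.07 = 7
  Oral exam 46 × 0.17 = 7.82
  Safety assessment 84.625 × 0.15 = 12.69375
  Case study 47.5 × 0.14 = 6.65
Sum = 62.99375
62.99375 is ≥ 45 and < 64 → Pass

Pass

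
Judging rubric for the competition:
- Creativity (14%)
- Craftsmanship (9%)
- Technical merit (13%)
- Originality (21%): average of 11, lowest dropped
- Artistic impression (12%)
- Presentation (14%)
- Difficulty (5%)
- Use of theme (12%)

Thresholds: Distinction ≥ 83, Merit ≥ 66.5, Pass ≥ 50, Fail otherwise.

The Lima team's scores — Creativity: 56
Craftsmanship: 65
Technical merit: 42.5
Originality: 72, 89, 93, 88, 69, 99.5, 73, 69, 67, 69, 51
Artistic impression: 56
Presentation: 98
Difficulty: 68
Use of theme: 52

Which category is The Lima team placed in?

Pass

Originality: drop 51 → average of remaining 10 = 788.5/10 = 78.85
Weighted total:
  Creativity 56 × 0.14 = 7.84
  Craftsmanship 65 × 0.09 = 5.85
  Technical merit 42.5 × 0.13 = 5.525
  Originality 78.85 × 0.21 = 16.5585
  Artistic impression 56 × 0.12 = 6.72
  Presentation 98 × 0.14 = 13.72
  Difficulty 68 × 0.05 = 3.4
  Use of theme 52 × 0.12 = 6.24
Sum = 65.8535
65.8535 is ≥ 50 and < 66.5 → Pass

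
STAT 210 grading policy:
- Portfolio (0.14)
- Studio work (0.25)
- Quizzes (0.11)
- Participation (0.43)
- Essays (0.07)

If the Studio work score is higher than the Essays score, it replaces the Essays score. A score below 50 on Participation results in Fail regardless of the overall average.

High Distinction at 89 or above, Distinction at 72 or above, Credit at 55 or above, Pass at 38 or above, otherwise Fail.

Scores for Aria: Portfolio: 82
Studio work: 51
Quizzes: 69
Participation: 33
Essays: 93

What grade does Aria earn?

Fail

Studio work (51) ≤ Essays (93), so Essays stays at 93.
Participation score 33 < 50: minimum not met.
Weighted total:
  Portfolio 82 × 0.14 = 11.48
  Studio work 51 × 0.25 = 12.75
  Quizzes 69 × 0.11 = 7.59
  Participation 33 × 0.43 = 14.19
  Essays 93 × 0.07 = 6.51
Sum = 52.52
Because the Participation minimum was not met, the result is Fail.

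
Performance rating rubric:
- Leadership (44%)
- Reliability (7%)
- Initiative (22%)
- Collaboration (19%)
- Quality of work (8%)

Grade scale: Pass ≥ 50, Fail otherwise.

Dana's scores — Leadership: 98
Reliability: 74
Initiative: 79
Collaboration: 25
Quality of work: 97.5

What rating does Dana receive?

Weighted total:
  Leadership 98 × 0.44 = 43.12
  Reliability 74 × 0.07 = 5.18
  Initiative 79 × 0.22 = 17.38
  Collaboration 25 × 0.19 = 4.75
  Quality of work 97.5 × 0.08 = 7.8
Sum = 78.23
78.23 ≥ 50 → Pass

Pass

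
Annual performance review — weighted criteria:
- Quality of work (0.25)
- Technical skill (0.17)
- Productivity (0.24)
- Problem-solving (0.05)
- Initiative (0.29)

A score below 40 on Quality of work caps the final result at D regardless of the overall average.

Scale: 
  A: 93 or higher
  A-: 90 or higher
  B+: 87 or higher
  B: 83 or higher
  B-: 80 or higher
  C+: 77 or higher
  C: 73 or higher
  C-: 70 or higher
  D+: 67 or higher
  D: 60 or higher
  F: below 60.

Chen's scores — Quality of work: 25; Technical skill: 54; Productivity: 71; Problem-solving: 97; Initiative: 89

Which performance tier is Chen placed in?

D

Quality of work score 25 < 40: minimum not met.
Weighted total:
  Quality of work 25 × 0.25 = 6.25
  Technical skill 54 × 0.17 = 9.18
  Productivity 71 × 0.24 = 17.04
  Problem-solving 97 × 0.05 = 4.85
  Initiative 89 × 0.29 = 25.81
Sum = 63.13
63.13 would be D; cap at D applies → D.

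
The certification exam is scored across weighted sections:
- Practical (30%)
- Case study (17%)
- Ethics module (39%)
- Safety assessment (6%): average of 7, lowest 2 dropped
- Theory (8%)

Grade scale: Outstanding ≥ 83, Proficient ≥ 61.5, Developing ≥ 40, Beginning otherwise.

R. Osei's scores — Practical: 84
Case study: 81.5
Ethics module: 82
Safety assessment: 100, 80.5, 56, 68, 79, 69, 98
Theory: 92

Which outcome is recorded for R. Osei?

Safety assessment: drop 56, 68 → average of remaining 5 = 426.5/5 = 85.3
Weighted total:
  Practical 84 × 0.3 = 25.2
  Case study 81.5 × 0.17 = 13.855
  Ethics module 82 × 0.39 = 31.98
  Safety assessment 85.3 × 0.06 = 5.118
  Theory 92 × 0.08 = 7.36
Sum = 83.513
83.513 ≥ 83 → Outstanding

Outstanding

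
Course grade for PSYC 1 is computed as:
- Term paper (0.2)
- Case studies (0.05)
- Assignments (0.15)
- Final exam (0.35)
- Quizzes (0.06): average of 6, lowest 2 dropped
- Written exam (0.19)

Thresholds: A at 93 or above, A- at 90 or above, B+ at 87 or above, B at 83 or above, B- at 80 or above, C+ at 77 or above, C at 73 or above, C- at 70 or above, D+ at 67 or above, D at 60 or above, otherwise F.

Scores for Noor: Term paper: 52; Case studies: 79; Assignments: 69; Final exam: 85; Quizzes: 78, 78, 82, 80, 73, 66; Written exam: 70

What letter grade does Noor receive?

C-

Quizzes: drop 66, 73 → average of remaining 4 = 318/4 = 79.5
Weighted total:
  Term paper 52 × 0.2 = 10.4
  Case studies 79 × 0.05 = 3.95
  Assignments 69 × 0.15 = 10.35
  Final exam 85 × 0.35 = 29.75
  Quizzes 79.5 × 0.06 = 4.77
  Written exam 70 × 0.19 = 13.3
Sum = 72.52
72.52 is ≥ 70 and < 73 → C-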